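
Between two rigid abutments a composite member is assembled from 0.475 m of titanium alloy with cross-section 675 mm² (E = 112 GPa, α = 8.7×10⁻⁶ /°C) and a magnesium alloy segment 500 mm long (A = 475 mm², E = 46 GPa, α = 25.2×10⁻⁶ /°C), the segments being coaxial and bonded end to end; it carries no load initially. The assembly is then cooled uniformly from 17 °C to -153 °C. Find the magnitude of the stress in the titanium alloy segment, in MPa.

If the supports were absent, the total length change would be Σ αᵢΔT Lᵢ = 8.7×10⁻⁶×170×475 + 25.2×10⁻⁶×170×500 = 2.845 mm.
The rigid supports impose zero overall length change; the single axial force P common to all segments must satisfy P Σ Lᵢ/(AᵢEᵢ) = δ_free.
Σ Lᵢ/(AᵢEᵢ) = 475/(675×112×10³) + 500/(475×46×10³) = 2.917×10⁻⁵ mm/N.
Hence P = δ_free / Σ(L/AE) = 2.845/2.917×10⁻⁵ = 97.53 kN (tensile).
σ_{titanium alloy} = P / A = 97530 / 675 = 144.5 MPa.

σ ≈ 144 MPa (tensile)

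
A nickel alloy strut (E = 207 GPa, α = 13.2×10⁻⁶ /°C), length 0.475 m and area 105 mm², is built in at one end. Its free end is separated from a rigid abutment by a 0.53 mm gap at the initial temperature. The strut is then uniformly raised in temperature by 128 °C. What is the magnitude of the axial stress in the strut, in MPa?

If the wall were absent the strut would grow by αΔT L = 13.2×10⁻⁶ × 128 × 475 = 0.8026 mm.
The gap closes (δ_free > 0.53 mm) and the wall then resists a further 0.8026 − 0.53 = 0.2726 mm of expansion.
So σ = E(δ_free − g)/L = 207×10³ × 0.2726/475 = 118.8 MPa.

σ ≈ 119 MPa (compressive)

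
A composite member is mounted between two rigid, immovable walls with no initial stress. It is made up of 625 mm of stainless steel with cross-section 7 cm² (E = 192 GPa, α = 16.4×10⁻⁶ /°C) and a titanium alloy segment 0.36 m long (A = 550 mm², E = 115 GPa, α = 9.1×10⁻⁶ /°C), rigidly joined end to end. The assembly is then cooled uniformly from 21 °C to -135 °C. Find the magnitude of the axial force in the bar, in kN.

Free thermal contraction of the whole bar: Σ αᵢΔT Lᵢ = 16.4×10⁻⁶×156×625 + 9.1×10⁻⁶×156×360 = 2.11 mm.
The walls prevent any net length change, so an axial force P (same in every segment) develops. Compatibility: P · Σ Lᵢ/(AᵢEᵢ) = δ_free.
The series flexibility is Σ Lᵢ/(AᵢEᵢ) = 625/(700×192×10³) + 360/(550×115×10³) = 1.034×10⁻⁵ mm/N.
Hence P = δ_free / Σ(L/AE) = 2.11/1.034×10⁻⁵ = 204 kN (tensile).

P ≈ 204 kN (tensile)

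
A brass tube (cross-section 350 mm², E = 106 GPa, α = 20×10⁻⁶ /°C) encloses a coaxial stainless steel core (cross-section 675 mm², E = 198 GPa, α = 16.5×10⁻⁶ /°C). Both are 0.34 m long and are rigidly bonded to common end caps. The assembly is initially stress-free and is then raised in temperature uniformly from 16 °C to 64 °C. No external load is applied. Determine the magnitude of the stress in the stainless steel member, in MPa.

Both members must finish at the same length. With the larger α, the brass tends to over-expand; the plates restrain it, putting the brass in compression and the stainless steel in tension. With no external load the two internal forces are equal and opposite, magnitude P.
Equating the net (thermal + elastic) strains gives |α₁ − α₂|·ΔT = P·[1/(A₁E₁) + 1/(A₂E₂)].
|α₁ − α₂|·ΔT = 3.5×10⁻⁶ × 48 = 0.000168.
1/(A₁E₁) + 1/(A₂E₂) = 1/(350×106×10³) + 1/(675×198×10³) = 3.444×10⁻⁸ N⁻¹.
P = 0.000168 / 3.444×10⁻⁸ = 4879 N = 4.879 kN.
σ_{stainless steel} = P/A₂ = 4879/675 = 7.227 MPa, tensile.

σ ≈ 7.23 MPa (tensile)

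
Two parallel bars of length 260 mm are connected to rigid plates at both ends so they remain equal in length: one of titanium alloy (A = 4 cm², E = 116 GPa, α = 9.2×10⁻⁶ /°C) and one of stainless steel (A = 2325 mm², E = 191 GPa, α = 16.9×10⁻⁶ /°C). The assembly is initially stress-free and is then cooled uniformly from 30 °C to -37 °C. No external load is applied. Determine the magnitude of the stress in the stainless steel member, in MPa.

Both members must finish at the same length. With the larger α, the stainless steel tends to over-contract; the plates restrain it, putting the stainless steel in tension and the titanium alloy in compression. With no external load the two internal forces are equal and opposite, magnitude P.
Compatibility of the two members (thermal + elastic change equal): (α₁ − α₂)ΔT = P·[1/(A₁E₁) + 1/(A₂E₂)].
|α₁ − α₂|·ΔT = 7.7×10⁻⁶ × 67 = 0.0005159.
1/(A₁E₁) + 1/(A₂E₂) = 1/(400×116×10³) + 1/(2325×191×10³) = 2.38×10⁻⁸ N⁻¹.
P = 0.0005159 / 2.38×10⁻⁸ = 21670 N = 21.67 kN.
σ_{stainless steel} = P/A₂ = 21670/2325 = 9.322 MPa, tensile.

σ ≈ 9.32 MPa (tensile)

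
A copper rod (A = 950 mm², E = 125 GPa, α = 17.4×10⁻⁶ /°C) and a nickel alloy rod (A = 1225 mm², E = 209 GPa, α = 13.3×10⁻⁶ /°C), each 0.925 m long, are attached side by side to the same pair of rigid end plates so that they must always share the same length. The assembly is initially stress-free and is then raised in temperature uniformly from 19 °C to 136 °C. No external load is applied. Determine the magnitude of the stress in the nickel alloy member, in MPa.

σ ≈ 31.8 MPa (tensile)

Both members must finish at the same length. With the larger α, the copper tends to over-expand; the plates restrain it, putting the copper in compression and the nickel alloy in tension. With no external load the two internal forces are equal and opposite, magnitude P.
Compatibility of the two members (thermal + elastic change equal): (α₁ − α₂)ΔT = P·[1/(A₁E₁) + 1/(A₂E₂)].
|α₁ − α₂|·ΔT = 4.1×10⁻⁶ × 117 = 0.0004797.
1/(A₁E₁) + 1/(A₂E₂) = 1/(950×125×10³) + 1/(1225×209×10³) = 1.233×10⁻⁸ N⁻¹.
So P = 0.0004797 / 1.233×10⁻⁸ = 38.91 kN.
σ_{nickel alloy} = P/A₂ = 38910/1225 = 31.77 MPa, tensile.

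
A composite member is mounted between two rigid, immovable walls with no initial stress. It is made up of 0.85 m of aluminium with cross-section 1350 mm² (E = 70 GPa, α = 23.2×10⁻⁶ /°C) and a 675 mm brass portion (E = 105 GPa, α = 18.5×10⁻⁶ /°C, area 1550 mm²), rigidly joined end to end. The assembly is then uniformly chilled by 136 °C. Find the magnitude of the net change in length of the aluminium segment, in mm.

Free thermal contraction of the whole bar: Σ αᵢΔT Lᵢ = 23.2×10⁻⁶×136×850 + 18.5×10⁻⁶×136×675 = 4.38 mm.
The walls prevent any net length change, so an axial force P (same in every segment) develops. Compatibility: P · Σ Lᵢ/(AᵢEᵢ) = δ_free.
Σ Lᵢ/(AᵢEᵢ) = 850/(1350×70×10³) + 675/(1550×105×10³) = 1.314×10⁻⁵ mm/N.
So P = 4.38 / 1.314×10⁻⁵ = 333.3 kN, tensile.
For the aluminium segment, free thermal change = 23.2×10⁻⁶×136×850 = 2.682 mm and elastic change from P = 333300×850/(1350×70×10³) = 2.998 mm; these oppose, so the net change is 0.316 mm (segment lengthens).

|ΔL| ≈ 0.316 mm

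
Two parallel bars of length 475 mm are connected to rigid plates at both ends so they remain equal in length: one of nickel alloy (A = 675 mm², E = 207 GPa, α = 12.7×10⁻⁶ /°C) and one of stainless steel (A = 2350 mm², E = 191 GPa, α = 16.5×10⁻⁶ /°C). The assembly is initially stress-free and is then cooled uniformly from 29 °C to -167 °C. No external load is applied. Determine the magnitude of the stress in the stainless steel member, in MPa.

σ ≈ 33.8 MPa (tensile)

Both members must finish at the same length. With the larger α, the stainless steel tends to over-contract; the plates restrain it, putting the stainless steel in tension and the nickel alloy in compression. With no external load the two internal forces are equal and opposite, magnitude P.
Compatibility of the two members (thermal + elastic change equal): (α₁ − α₂)ΔT = P·[1/(A₁E₁) + 1/(A₂E₂)].
|α₁ − α₂|·ΔT = 3.8×10⁻⁶ × 196 = 0.0007448.
1/(A₁E₁) + 1/(A₂E₂) = 1/(675×207×10³) + 1/(2350×191×10³) = 9.385×10⁻⁹ N⁻¹.
So P = 0.0007448 / 9.385×10⁻⁹ = 79.36 kN.
σ_{stainless steel} = P/A₂ = 79360/2350 = 33.77 MPa, tensile.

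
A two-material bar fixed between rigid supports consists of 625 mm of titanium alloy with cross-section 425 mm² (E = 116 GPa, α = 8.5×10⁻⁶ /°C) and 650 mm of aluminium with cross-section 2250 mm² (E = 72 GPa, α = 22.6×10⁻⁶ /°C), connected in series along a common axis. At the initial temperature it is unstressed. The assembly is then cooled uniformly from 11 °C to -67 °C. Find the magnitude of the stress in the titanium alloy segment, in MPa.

σ ≈ 220 MPa (tensile)

With the walls removed the bar would change length by δ_free = Σ αᵢΔT Lᵢ = 8.5×10⁻⁶×78×625 + 22.6×10⁻⁶×78×650 = 1.56 mm.
The walls prevent any net length change, so an axial force P (same in every segment) develops. Compatibility: P · Σ Lᵢ/(AᵢEᵢ) = δ_free.
The series flexibility is Σ Lᵢ/(AᵢEᵢ) = 625/(425×116×10³) + 650/(2250×72×10³) = 1.669×10⁻⁵ mm/N.
So P = 1.56 / 1.669×10⁻⁵ = 93.48 kN, tensile.
σ_{titanium alloy} = P / A = 93480 / 425 = 220 MPa.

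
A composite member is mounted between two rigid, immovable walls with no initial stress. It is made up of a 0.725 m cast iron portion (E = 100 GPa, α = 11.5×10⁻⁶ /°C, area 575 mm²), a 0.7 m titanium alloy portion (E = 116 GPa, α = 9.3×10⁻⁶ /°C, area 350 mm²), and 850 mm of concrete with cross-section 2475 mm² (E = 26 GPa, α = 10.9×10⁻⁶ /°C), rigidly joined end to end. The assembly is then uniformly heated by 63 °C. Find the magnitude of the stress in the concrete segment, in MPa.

If the supports were absent, the total length change would be Σ αᵢΔT Lᵢ = 11.5×10⁻⁶×63×725 + 9.3×10⁻⁶×63×700 + 10.9×10⁻⁶×63×850 = 1.519 mm.
The rigid supports impose zero overall length change; the single axial force P common to all segments must satisfy P Σ Lᵢ/(AᵢEᵢ) = δ_free.
Σ Lᵢ/(AᵢEᵢ) = 725/(575×100×10³) + 700/(350×116×10³) + 850/(2475×26×10³) = 4.306×10⁻⁵ mm/N.
So P = 1.519 / 4.306×10⁻⁵ = 35.28 kN, compressive.
σ_{concrete} = P / A = 35280 / 2475 = 14.25 MPa.

σ ≈ 14.3 MPa (compressive)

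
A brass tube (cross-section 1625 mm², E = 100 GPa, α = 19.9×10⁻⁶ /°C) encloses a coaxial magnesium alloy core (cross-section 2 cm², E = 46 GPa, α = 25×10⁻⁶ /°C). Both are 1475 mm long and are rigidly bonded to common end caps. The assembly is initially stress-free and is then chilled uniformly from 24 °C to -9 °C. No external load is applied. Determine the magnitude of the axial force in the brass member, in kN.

Both members must finish at the same length. With the larger α, the magnesium alloy tends to over-contract; the plates restrain it, putting the magnesium alloy in tension and the brass in compression. With no external load the two internal forces are equal and opposite, magnitude P.
Setting the final lengths equal and cancelling L: (α₁ − α₂)ΔT = P/(A₁E₁) + P/(A₂E₂).
|α₁ − α₂|·ΔT = 5.1×10⁻⁶ × 33 = 0.0001683.
1/(A₁E₁) + 1/(A₂E₂) = 1/(1625×100×10³) + 1/(200×46×10³) = 1.148×10⁻⁷ N⁻¹.
So P = 0.0001683 / 1.148×10⁻⁷ = 1.465 kN.

P ≈ 1.47 kN (compressive in the brass)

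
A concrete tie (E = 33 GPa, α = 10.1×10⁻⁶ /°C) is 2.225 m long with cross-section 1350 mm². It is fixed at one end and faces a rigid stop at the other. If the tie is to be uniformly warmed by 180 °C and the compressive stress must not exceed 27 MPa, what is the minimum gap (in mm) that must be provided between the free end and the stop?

g ≈ 2.22 mm

Free expansion if unrestrained: δ_free = αΔT L = 10.1×10⁻⁶ × 180 × 2225 = 4.045 mm.
At the allowable stress the elastic shortening the wall may impose is σL/E = 27 × 2225 / (33×10³) = 1.82 mm.
So the gap has to take up the difference, g_min = δ_free − σL/E = 4.045 − 1.82 = 2.225 mm.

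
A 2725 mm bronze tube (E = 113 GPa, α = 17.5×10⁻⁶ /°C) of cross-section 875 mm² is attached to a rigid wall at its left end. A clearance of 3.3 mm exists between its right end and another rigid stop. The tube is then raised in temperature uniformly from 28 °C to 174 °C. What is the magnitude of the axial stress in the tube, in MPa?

If the wall were absent the tube would grow by αΔT L = 17.5×10⁻⁶ × 146 × 2725 = 6.962 mm.
The gap closes (δ_free > 3.3 mm) and the wall then resists a further 6.962 − 3.3 = 3.662 mm of expansion.
Compatibility: PL/(AE) = 3.662 mm, so σ = P/A = E × (3.662/2725) = 151.9 MPa.

σ ≈ 152 MPa (compressive)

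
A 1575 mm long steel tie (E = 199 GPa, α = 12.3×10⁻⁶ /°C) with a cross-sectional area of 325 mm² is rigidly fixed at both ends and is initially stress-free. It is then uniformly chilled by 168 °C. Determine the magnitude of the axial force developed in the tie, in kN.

Full restraint means ε = 0, so the stress is σ = EαΔT = 199×10³ × 12.3×10⁻⁶ × 168 = 411.2 MPa.
Axial force P = σA = 411.2 × 325 = 133600 N = 133.6 kN, tensile.

P ≈ 134 kN (tensile)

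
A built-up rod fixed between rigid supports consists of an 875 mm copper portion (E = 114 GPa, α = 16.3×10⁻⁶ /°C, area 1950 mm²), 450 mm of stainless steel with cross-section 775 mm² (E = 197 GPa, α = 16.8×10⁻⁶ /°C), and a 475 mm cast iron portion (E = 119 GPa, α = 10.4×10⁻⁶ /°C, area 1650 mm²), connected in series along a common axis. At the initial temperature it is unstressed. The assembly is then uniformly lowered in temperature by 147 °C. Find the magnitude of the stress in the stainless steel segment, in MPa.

With the walls removed the bar would change length by δ_free = Σ αᵢΔT Lᵢ = 16.3×10⁻⁶×147×875 + 16.8×10⁻⁶×147×450 + 10.4×10⁻⁶×147×475 = 3.934 mm.
Since the ends are fixed, an axial force P builds up, equal in every segment, with P · Σ Lᵢ/(AᵢEᵢ) = δ_free.
Σ Lᵢ/(AᵢEᵢ) = 875/(1950×114×10³) + 450/(775×197×10³) + 475/(1650×119×10³) = 9.303×10⁻⁶ mm/N.
P = 3.934 / 9.303×10⁻⁶ = 422900 N = 422.9 kN, tensile.
σ_{stainless steel} = P / A = 422900 / 775 = 545.7 MPa.

σ ≈ 546 MPa (tensile)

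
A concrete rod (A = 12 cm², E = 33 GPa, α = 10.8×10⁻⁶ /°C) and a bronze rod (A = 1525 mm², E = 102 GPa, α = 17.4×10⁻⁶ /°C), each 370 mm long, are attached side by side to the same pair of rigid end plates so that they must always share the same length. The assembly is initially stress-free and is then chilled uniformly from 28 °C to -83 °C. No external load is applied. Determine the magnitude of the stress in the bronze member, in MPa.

σ ≈ 15.2 MPa (tensile)

The bronze has the larger α, so on cooling it would change length more than the concrete if both were free. The rigid plates force a common final length, so the bronze is put into tension and the concrete into compression, with equal and opposite forces P (no external load).
Equating the net (thermal + elastic) strains gives |α₁ − α₂|·ΔT = P·[1/(A₁E₁) + 1/(A₂E₂)].
|α₁ − α₂|·ΔT = 6.6×10⁻⁶ × 111 = 0.0007326.
1/(A₁E₁) + 1/(A₂E₂) = 1/(1200×33×10³) + 1/(1525×102×10³) = 3.168×10⁻⁸ N⁻¹.
P = 0.0007326 / 3.168×10⁻⁸ = 23120 N = 23.12 kN.
σ_{bronze} = P/A₂ = 23120/1525 = 15.16 MPa, tensile.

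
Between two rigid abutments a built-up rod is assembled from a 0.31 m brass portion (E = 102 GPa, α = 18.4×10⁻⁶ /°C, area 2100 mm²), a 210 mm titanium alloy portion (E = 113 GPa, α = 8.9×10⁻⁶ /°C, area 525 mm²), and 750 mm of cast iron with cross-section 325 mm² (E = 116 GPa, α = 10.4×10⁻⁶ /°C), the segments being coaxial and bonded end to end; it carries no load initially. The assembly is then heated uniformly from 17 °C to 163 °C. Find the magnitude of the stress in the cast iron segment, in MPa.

With the walls removed the bar would change length by δ_free = Σ αᵢΔT Lᵢ = 18.4×10⁻⁶×146×310 + 8.9×10⁻⁶×146×210 + 10.4×10⁻⁶×146×750 = 2.244 mm.
The walls prevent any net length change, so an axial force P (same in every segment) develops. Compatibility: P · Σ Lᵢ/(AᵢEᵢ) = δ_free.
Σ Lᵢ/(AᵢEᵢ) = 310/(2100×102×10³) + 210/(525×113×10³) + 750/(325×116×10³) = 2.488×10⁻⁵ mm/N.
Hence P = δ_free / Σ(L/AE) = 2.244/2.488×10⁻⁵ = 90.21 kN (compressive).
σ_{cast iron} = P / A = 90210 / 325 = 277.6 MPa.

σ ≈ 278 MPa (compressive)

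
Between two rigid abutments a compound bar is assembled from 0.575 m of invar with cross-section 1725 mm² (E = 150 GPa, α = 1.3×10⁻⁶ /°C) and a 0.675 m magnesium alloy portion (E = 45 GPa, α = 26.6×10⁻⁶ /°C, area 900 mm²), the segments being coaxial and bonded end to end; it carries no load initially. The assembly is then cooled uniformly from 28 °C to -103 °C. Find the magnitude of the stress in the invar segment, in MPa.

With the walls removed the bar would change length by δ_free = Σ αᵢΔT Lᵢ = 1.3×10⁻⁶×131×575 + 26.6×10⁻⁶×131×675 = 2.45 mm.
The rigid supports impose zero overall length change; the single axial force P common to all segments must satisfy P Σ Lᵢ/(AᵢEᵢ) = δ_free.
The series flexibility is Σ Lᵢ/(AᵢEᵢ) = 575/(1725×150×10³) + 675/(900×45×10³) = 1.889×10⁻⁵ mm/N.
P = 2.45 / 1.889×10⁻⁵ = 129700 N = 129.7 kN, tensile.
σ_{invar} = P / A = 129700 / 1725 = 75.19 MPa.

σ ≈ 75.2 MPa (tensile)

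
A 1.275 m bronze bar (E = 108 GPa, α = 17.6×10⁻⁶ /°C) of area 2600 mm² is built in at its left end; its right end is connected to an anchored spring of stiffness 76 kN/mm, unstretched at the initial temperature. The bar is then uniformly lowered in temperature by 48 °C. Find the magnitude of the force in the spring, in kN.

The unrestrained thermal change is αΔT L = 17.6×10⁻⁶ × 48 × 1275 = 1.077 mm.
With a force P in the spring, the elastic change of the bar is PL/(AE) and that of the spring is P/k; compatibility requires their sum to equal δ_free.
So P = δ_free / [L/(AE) + 1/k] = 1.077 / [ 1275/(2600×108×10³) + 1/(76×10³) ].
P = 1.077 / 1.77×10⁻⁵ = 60860 N.

P ≈ 60.9 kN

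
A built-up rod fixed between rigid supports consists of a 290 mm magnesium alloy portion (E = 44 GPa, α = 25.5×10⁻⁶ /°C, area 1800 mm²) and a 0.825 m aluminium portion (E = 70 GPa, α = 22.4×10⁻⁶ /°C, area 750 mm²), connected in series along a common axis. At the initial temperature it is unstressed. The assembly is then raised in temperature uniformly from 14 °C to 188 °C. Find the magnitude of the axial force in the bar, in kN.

Free thermal expansion of the whole bar: Σ αᵢΔT Lᵢ = 25.5×10⁻⁶×174×290 + 22.4×10⁻⁶×174×825 = 4.502 mm.
The walls prevent any net length change, so an axial force P (same in every segment) develops. Compatibility: P · Σ Lᵢ/(AᵢEᵢ) = δ_free.
Σ Lᵢ/(AᵢEᵢ) = 290/(1800×44×10³) + 825/(750×70×10³) = 1.938×10⁻⁵ mm/N.
Hence P = δ_free / Σ(L/AE) = 4.502/1.938×10⁻⁵ = 232.4 kN (compressive).

P ≈ 232 kN (compressive)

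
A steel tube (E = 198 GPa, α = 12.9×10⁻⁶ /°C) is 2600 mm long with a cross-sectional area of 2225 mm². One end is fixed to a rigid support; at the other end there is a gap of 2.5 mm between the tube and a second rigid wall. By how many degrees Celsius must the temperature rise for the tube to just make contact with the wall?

ΔT ≈ 74.5 °C

Contact occurs when the free expansion equals the gap: αΔT L = 2.5 mm.
ΔT = 2.5 / (12.9×10⁻⁶ × 2600) = 74.54 °C.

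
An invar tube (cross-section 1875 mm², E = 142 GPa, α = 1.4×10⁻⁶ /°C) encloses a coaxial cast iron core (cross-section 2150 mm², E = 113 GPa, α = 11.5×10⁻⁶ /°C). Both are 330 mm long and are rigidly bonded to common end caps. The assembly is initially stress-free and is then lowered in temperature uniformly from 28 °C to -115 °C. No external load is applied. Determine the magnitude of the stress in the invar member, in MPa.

Both members must finish at the same length. With the larger α, the cast iron tends to over-contract; the plates restrain it, putting the cast iron in tension and the invar in compression. With no external load the two internal forces are equal and opposite, magnitude P.
Setting the final lengths equal and cancelling L: (α₁ − α₂)ΔT = P/(A₁E₁) + P/(A₂E₂).
|α₁ − α₂|·ΔT = 10.1×10⁻⁶ × 143 = 0.001444.
1/(A₁E₁) + 1/(A₂E₂) = 1/(1875×142×10³) + 1/(2150×113×10³) = 7.872×10⁻⁹ N⁻¹.
P = 0.001444 / 7.872×10⁻⁹ = 183500 N = 183.5 kN.
σ_{invar} = P/A₁ = 183500/1875 = 97.85 MPa, compressive.

σ ≈ 97.9 MPa (compressive)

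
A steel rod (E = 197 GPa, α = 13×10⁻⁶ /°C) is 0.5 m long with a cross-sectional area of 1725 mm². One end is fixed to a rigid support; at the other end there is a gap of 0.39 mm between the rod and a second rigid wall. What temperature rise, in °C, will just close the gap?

Contact occurs when the free expansion equals the gap: αΔT L = 0.39 mm.
So ΔT = g/(αL) = 0.39/(13×10⁻⁶ × 500) = 60 °C.

ΔT ≈ 60 °C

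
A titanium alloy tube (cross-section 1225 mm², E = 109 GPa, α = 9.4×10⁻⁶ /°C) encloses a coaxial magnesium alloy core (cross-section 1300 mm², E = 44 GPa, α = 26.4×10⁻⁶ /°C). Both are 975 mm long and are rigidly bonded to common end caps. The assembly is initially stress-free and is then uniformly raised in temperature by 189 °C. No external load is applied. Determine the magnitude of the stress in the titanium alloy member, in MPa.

σ ≈ 105 MPa (tensile)

Equilibrium of a rigid end plate with no external load gives equal and opposite internal forces ±P in the two members. Since α_{magnesium alloy} > α_{titanium alloy}, heating drives the magnesium alloy into compression and the titanium alloy into tension.
Compatibility of the two members (thermal + elastic change equal): (α₁ − α₂)ΔT = P·[1/(A₁E₁) + 1/(A₂E₂)].
|α₁ − α₂|·ΔT = 17×10⁻⁶ × 189 = 0.003213.
1/(A₁E₁) + 1/(A₂E₂) = 1/(1225×109×10³) + 1/(1300×44×10³) = 2.497×10⁻⁸ N⁻¹.
P = 0.003213 / 2.497×10⁻⁸ = 128700 N = 128.7 kN.
σ_{titanium alloy} = P/A₁ = 128700/1225 = 105 MPa, tensile.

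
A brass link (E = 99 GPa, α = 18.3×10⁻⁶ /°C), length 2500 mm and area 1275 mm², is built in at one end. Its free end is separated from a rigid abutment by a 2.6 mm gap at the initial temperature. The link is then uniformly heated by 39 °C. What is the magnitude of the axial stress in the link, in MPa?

If the wall were absent the link would grow by αΔT L = 18.3×10⁻⁶ × 39 × 2500 = 1.784 mm.
Since δ_free = 1.78 mm is less than the 2.6 mm gap, the link never touches the wall. No axial force develops.

σ ≈ 0 MPa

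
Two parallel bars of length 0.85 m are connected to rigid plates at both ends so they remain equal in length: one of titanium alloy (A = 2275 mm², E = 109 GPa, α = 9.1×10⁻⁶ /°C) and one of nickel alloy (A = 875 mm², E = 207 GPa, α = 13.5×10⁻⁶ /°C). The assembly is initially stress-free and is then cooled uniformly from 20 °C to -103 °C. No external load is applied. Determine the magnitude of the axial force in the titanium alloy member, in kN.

P ≈ 56.6 kN (compressive in the titanium alloy)

The nickel alloy has the larger α, so on cooling it would change length more than the titanium alloy if both were free. The rigid plates force a common final length, so the nickel alloy is put into tension and the titanium alloy into compression, with equal and opposite forces P (no external load).
Equating the net (thermal + elastic) strains gives |α₁ − α₂|·ΔT = P·[1/(A₁E₁) + 1/(A₂E₂)].
|α₁ − α₂|·ΔT = 4.4×10⁻⁶ × 123 = 0.0005412.
1/(A₁E₁) + 1/(A₂E₂) = 1/(2275×109×10³) + 1/(875×207×10³) = 9.554×10⁻⁹ N⁻¹.
P = 0.0005412 / 9.554×10⁻⁹ = 56650 N = 56.65 kN.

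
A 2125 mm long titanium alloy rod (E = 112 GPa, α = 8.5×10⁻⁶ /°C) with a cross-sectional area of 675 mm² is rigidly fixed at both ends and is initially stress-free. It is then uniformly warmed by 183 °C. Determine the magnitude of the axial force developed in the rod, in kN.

The ends cannot move, so σ = EαΔT = 112×10³ × 8.5×10⁻⁶ × 183 = 174.2 MPa.
Axial force P = σA = 174.2 × 675 = 117600 N = 117.6 kN, compressive.

P ≈ 118 kN (compressive)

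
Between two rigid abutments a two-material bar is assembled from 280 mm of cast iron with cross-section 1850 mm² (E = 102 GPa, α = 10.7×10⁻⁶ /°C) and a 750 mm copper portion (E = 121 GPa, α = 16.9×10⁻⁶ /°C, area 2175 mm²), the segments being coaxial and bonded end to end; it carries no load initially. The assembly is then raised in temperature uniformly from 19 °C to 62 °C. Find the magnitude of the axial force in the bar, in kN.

Free thermal expansion of the whole bar: Σ αᵢΔT Lᵢ = 10.7×10⁻⁶×43×280 + 16.9×10⁻⁶×43×750 = 0.6739 mm.
The rigid supports impose zero overall length change; the single axial force P common to all segments must satisfy P Σ Lᵢ/(AᵢEᵢ) = δ_free.
Σ Lᵢ/(AᵢEᵢ) = 280/(1850×102×10³) + 750/(2175×121×10³) = 4.334×10⁻⁶ mm/N.
P = 0.6739 / 4.334×10⁻⁶ = 155500 N = 155.5 kN, compressive.

P ≈ 155 kN (compressive)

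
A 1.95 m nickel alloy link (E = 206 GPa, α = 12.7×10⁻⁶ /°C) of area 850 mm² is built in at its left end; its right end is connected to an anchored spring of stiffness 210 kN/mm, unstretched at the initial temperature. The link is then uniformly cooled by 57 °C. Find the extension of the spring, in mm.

The unrestrained thermal change is αΔT L = 12.7×10⁻⁶ × 57 × 1950 = 1.412 mm.
Let P be the tensile force in the spring. The link extends elastically by PL/(AE) and the spring stretches by P/k; together these equal δ_free.
P [ L/(AE) + 1/k ] = δ_free → P [ 1950/(850×206×10³) + 1/(210×10³) ] = 1.412.
P = 1.412 / 1.59×10⁻⁵ = 88790 N.
Spring extension = P/k = 88790/(210×10³) = 0.4228 mm.

δ ≈ 0.423 mm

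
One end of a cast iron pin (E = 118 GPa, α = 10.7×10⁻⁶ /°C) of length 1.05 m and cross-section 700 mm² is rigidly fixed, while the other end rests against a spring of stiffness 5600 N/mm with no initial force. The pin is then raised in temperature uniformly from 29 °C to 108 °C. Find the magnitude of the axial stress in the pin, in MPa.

If the spring were absent the pin would lengthen by αΔT L = 10.7×10⁻⁶ × 79 × 1050 = 0.8876 mm.
Let P be the compressive force at the spring. The pin shortens elastically by PL/(AE) and the spring compresses by P/k; together these equal δ_free.
So P = δ_free / [L/(AE) + 1/k] = 0.8876 / [ 1050/(700×118×10³) + 1/(5600) ].
P = 0.8876 / 0.0001913 = 4640 N.
σ = P/A = 4640/700 = 6.629 MPa.

σ ≈ 6.63 MPa (compressive)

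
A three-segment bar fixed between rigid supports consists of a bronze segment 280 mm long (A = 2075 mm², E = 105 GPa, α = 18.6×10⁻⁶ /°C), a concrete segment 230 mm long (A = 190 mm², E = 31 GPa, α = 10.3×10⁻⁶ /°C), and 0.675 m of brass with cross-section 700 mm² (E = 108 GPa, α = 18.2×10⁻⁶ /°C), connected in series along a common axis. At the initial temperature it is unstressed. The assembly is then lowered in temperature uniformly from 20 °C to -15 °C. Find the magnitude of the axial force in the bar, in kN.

With the walls removed the bar would change length by δ_free = Σ αᵢΔT Lᵢ = 18.6×10⁻⁶×35×280 + 10.3×10⁻⁶×35×230 + 18.2×10⁻⁶×35×675 = 0.6952 mm.
The rigid supports impose zero overall length change; the single axial force P common to all segments must satisfy P Σ Lᵢ/(AᵢEᵢ) = δ_free.
The series flexibility is Σ Lᵢ/(AᵢEᵢ) = 280/(2075×105×10³) + 230/(190×31×10³) + 675/(700×108×10³) = 4.926×10⁻⁵ mm/N.
Hence P = δ_free / Σ(L/AE) = 0.6952/4.926×10⁻⁵ = 14.11 kN (tensile).

P ≈ 14.1 kN (tensile)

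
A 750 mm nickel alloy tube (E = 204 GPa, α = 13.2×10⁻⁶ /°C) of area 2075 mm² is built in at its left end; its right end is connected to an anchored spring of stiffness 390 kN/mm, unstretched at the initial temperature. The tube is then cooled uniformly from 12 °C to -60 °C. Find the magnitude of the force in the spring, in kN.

P ≈ 164 kN

Free thermal contraction: δ_free = αΔT L = 13.2×10⁻⁶ × 72 × 750 = 0.7128 mm.
With a force P in the spring, the elastic change of the tube is PL/(AE) and that of the spring is P/k; compatibility requires their sum to equal δ_free.
So P = δ_free / [L/(AE) + 1/k] = 0.7128 / [ 750/(2075×204×10³) + 1/(390×10³) ].
P = 0.7128 / 4.336×10⁻⁶ = 164400 N.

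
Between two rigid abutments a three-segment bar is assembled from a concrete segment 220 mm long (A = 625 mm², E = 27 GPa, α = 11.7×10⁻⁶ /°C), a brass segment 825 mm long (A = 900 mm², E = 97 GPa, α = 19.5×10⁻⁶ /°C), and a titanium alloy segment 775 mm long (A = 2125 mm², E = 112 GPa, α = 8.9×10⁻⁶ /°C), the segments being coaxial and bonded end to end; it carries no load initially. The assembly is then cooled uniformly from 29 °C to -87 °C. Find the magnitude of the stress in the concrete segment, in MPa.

If the supports were absent, the total length change would be Σ αᵢΔT Lᵢ = 11.7×10⁻⁶×116×220 + 19.5×10⁻⁶×116×825 + 8.9×10⁻⁶×116×775 = 2.965 mm.
Since the ends are fixed, an axial force P builds up, equal in every segment, with P · Σ Lᵢ/(AᵢEᵢ) = δ_free.
The series flexibility is Σ Lᵢ/(AᵢEᵢ) = 220/(625×27×10³) + 825/(900×97×10³) + 775/(2125×112×10³) = 2.574×10⁻⁵ mm/N.
P = 2.965 / 2.574×10⁻⁵ = 115200 N = 115.2 kN, tensile.
σ_{concrete} = P / A = 115200 / 625 = 184.3 MPa.

σ ≈ 184 MPa (tensile)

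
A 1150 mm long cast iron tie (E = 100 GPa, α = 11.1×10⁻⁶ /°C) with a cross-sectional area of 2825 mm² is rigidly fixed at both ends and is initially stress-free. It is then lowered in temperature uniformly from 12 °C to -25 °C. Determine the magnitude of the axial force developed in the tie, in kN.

Full restraint means ε = 0, so the stress is σ = EαΔT = 100×10³ × 11.1×10⁻⁶ × 37 = 41.07 MPa.
Axial force P = σA = 41.07 × 2825 = 116000 N = 116 kN, tensile.

P ≈ 116 kN (tensile)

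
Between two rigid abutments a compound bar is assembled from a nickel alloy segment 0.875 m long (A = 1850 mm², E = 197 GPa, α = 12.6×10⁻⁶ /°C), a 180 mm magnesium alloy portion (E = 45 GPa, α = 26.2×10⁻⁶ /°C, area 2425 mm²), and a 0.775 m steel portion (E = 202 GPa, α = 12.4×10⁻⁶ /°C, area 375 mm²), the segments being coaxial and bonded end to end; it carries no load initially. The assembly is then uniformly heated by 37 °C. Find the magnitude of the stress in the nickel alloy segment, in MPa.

σ ≈ 35.5 MPa (compressive)

With the walls removed the bar would change length by δ_free = Σ αᵢΔT Lᵢ = 12.6×10⁻⁶×37×875 + 26.2×10⁻⁶×37×180 + 12.4×10⁻⁶×37×775 = 0.938 mm.
The walls prevent any net length change, so an axial force P (same in every segment) develops. Compatibility: P · Σ Lᵢ/(AᵢEᵢ) = δ_free.
Σ Lᵢ/(AᵢEᵢ) = 875/(1850×197×10³) + 180/(2425×45×10³) + 775/(375×202×10³) = 1.428×10⁻⁵ mm/N.
Hence P = δ_free / Σ(L/AE) = 0.938/1.428×10⁻⁵ = 65.68 kN (compressive).
σ_{nickel alloy} = P / A = 65680 / 1850 = 35.5 MPa.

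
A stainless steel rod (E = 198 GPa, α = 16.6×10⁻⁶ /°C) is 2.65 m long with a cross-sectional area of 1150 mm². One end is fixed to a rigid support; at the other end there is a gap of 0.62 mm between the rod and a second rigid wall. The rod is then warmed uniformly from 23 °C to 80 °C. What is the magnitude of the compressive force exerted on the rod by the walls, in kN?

P ≈ 162 kN

Unrestrained expansion: δ_free = αΔT L = 16.6×10⁻⁶ × 57 × 2650 = 2.507 mm.
This exceeds the 0.62 mm gap, so the wall pushes back. The portion of expansion that must be recovered elastically is δ_free − gap = 2.507 − 0.62 = 1.887 mm.
Compatibility: PL/(AE) = 1.887 mm, so σ = P/A = E × (1.887/2650) = 141 MPa.
Force on the wall = σA = 141 × 1150 mm² = 162.2 kN.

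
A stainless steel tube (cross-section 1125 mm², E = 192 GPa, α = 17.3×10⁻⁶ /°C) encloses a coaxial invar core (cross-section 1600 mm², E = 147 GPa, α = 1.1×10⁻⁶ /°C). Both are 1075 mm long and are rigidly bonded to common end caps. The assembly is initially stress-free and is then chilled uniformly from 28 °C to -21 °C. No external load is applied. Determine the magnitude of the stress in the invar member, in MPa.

The stainless steel has the larger α, so on cooling it would change length more than the invar if both were free. The rigid plates force a common final length, so the stainless steel is put into tension and the invar into compression, with equal and opposite forces P (no external load).
Setting the final lengths equal and cancelling L: (α₁ − α₂)ΔT = P/(A₁E₁) + P/(A₂E₂).
|α₁ − α₂|·ΔT = 16.2×10⁻⁶ × 49 = 0.0007938.
1/(A₁E₁) + 1/(A₂E₂) = 1/(1125×192×10³) + 1/(1600×147×10³) = 8.881×10⁻⁹ N⁻¹.
P = 0.0007938 / 8.881×10⁻⁹ = 89380 N = 89.38 kN.
σ_{invar} = P/A₂ = 89380/1600 = 55.86 MPa, compressive.

σ ≈ 55.9 MPa (compressive)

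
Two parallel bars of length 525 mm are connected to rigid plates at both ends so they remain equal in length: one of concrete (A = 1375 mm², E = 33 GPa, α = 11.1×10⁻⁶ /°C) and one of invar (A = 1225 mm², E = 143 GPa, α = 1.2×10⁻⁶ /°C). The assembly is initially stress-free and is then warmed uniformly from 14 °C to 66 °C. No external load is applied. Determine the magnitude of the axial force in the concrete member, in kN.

P ≈ 18.6 kN (compressive in the concrete)

The concrete has the larger α, so on heating it would change length more than the invar if both were free. The rigid plates force a common final length, so the concrete is put into compression and the invar into tension, with equal and opposite forces P (no external load).
Equating the net (thermal + elastic) strains gives |α₁ − α₂|·ΔT = P·[1/(A₁E₁) + 1/(A₂E₂)].
|α₁ − α₂|·ΔT = 9.9×10⁻⁶ × 52 = 0.0005148.
1/(A₁E₁) + 1/(A₂E₂) = 1/(1375×33×10³) + 1/(1225×143×10³) = 2.775×10⁻⁸ N⁻¹.
P = 0.0005148 / 2.775×10⁻⁸ = 18550 N = 18.55 kN.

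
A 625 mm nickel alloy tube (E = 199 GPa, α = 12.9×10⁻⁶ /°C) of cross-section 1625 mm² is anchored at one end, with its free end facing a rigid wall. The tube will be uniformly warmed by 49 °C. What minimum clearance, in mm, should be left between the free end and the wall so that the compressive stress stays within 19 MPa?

g ≈ 0.335 mm

With no wall the tube would lengthen by αΔT L = 12.9×10⁻⁶ × 49 × 625 = 0.3951 mm.
At the allowable stress the elastic shortening the wall may impose is σL/E = 19 × 625 / (199×10³) = 0.05967 mm.
The gap must absorb the remainder: g_min = 0.3951 − 0.05967 = 0.3354 mm.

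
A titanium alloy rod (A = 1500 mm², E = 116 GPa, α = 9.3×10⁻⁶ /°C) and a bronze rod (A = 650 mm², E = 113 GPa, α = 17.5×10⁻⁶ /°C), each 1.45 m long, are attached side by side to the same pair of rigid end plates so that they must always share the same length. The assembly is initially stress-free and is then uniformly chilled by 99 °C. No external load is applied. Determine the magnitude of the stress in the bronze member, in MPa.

Both members must finish at the same length. With the larger α, the bronze tends to over-contract; the plates restrain it, putting the bronze in tension and the titanium alloy in compression. With no external load the two internal forces are equal and opposite, magnitude P.
Compatibility of the two members (thermal + elastic change equal): (α₁ − α₂)ΔT = P·[1/(A₁E₁) + 1/(A₂E₂)].
|α₁ − α₂|·ΔT = 8.2×10⁻⁶ × 99 = 0.0008118.
1/(A₁E₁) + 1/(A₂E₂) = 1/(1500×116×10³) + 1/(650×113×10³) = 1.936×10⁻⁸ N⁻¹.
So P = 0.0008118 / 1.936×10⁻⁸ = 41.93 kN.
σ_{bronze} = P/A₂ = 41930/650 = 64.5 MPa, tensile.

σ ≈ 64.5 MPa (tensile)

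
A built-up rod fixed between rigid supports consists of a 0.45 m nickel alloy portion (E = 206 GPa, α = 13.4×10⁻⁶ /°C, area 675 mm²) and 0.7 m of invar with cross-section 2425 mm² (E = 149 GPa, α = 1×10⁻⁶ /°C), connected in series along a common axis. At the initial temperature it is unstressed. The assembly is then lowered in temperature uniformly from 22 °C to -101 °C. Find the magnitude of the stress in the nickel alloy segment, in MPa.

If the supports were absent, the total length change would be Σ αᵢΔT Lᵢ = 13.4×10⁻⁶×123×450 + 1×10⁻⁶×123×700 = 0.8278 mm.
The walls prevent any net length change, so an axial force P (same in every segment) develops. Compatibility: P · Σ Lᵢ/(AᵢEᵢ) = δ_free.
The series flexibility is Σ Lᵢ/(AᵢEᵢ) = 450/(675×206×10³) + 700/(2425×149×10³) = 5.174×10⁻⁶ mm/N.
Hence P = δ_free / Σ(L/AE) = 0.8278/5.174×10⁻⁶ = 160 kN (tensile).
σ_{nickel alloy} = P / A = 160000 / 675 = 237 MPa.

σ ≈ 237 MPa (tensile)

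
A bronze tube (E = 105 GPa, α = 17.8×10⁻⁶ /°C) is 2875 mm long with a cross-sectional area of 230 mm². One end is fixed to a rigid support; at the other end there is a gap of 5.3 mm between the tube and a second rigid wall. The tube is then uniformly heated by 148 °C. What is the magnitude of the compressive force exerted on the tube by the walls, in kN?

If the wall were absent the tube would grow by αΔT L = 17.8×10⁻⁶ × 148 × 2875 = 7.574 mm.
The gap closes (δ_free > 5.3 mm) and the wall then resists a further 7.574 − 5.3 = 2.274 mm of expansion.
So σ = E(δ_free − g)/L = 105×10³ × 2.274/2875 = 83.05 MPa.
P = σA = 83.05 × 230 = 19.1 kN.

P ≈ 19.1 kN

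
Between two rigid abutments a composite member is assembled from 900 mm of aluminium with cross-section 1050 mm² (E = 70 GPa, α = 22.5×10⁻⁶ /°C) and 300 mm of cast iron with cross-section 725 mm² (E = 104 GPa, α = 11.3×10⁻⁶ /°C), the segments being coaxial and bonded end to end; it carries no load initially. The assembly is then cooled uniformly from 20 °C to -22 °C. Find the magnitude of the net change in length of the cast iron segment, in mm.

If the supports were absent, the total length change would be Σ αᵢΔT Lᵢ = 22.5×10⁻⁶×42×900 + 11.3×10⁻⁶×42×300 = 0.9929 mm.
Since the ends are fixed, an axial force P builds up, equal in every segment, with P · Σ Lᵢ/(AᵢEᵢ) = δ_free.
The series flexibility is Σ Lᵢ/(AᵢEᵢ) = 900/(1050×70×10³) + 300/(725×104×10³) = 1.622×10⁻⁵ mm/N.
P = 0.9929 / 1.622×10⁻⁵ = 61200 N = 61.2 kN, tensile.
For the cast iron segment, free thermal change = 11.3×10⁻⁶×42×300 = 0.1424 mm and elastic change from P = 61200×300/(725×104×10³) = 0.2435 mm; these oppose, so the net change is 0.101 mm (segment lengthens).

|ΔL| ≈ 0.101 mm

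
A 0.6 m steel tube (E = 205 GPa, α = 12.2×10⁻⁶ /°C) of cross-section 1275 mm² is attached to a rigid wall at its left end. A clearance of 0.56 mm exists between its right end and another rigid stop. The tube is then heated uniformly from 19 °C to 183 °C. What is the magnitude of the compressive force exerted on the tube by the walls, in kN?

P ≈ 279 kN

Unrestrained expansion: δ_free = αΔT L = 12.2×10⁻⁶ × 164 × 600 = 1.2 mm.
The gap closes (δ_free > 0.56 mm) and the wall then resists a further 1.2 − 0.56 = 0.6405 mm of expansion.
Compatibility: PL/(AE) = 0.6405 mm, so σ = P/A = E × (0.6405/600) = 218.8 MPa.
Force on the wall = σA = 218.8 × 1275 mm² = 279 kN.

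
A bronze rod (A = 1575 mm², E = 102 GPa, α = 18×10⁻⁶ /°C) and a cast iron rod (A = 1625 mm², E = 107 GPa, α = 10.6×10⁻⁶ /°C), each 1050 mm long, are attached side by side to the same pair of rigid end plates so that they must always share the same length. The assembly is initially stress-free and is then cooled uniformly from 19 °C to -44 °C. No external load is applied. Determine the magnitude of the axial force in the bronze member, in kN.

P ≈ 38.9 kN (tensile in the bronze)

Equilibrium of a rigid end plate with no external load gives equal and opposite internal forces ±P in the two members. Since α_{bronze} > α_{cast iron}, cooling drives the bronze into tension and the cast iron into compression.
Setting the final lengths equal and cancelling L: (α₁ − α₂)ΔT = P/(A₁E₁) + P/(A₂E₂).
|α₁ − α₂|·ΔT = 7.4×10⁻⁶ × 63 = 0.0004662.
1/(A₁E₁) + 1/(A₂E₂) = 1/(1575×102×10³) + 1/(1625×107×10³) = 1.198×10⁻⁸ N⁻¹.
So P = 0.0004662 / 1.198×10⁻⁸ = 38.93 kN.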